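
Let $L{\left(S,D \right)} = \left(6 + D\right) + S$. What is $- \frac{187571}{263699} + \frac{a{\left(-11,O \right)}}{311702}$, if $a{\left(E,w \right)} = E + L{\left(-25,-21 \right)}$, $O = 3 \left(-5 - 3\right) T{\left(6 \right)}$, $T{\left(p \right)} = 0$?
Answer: $- \frac{58479704491}{82195505698} \approx -0.71147$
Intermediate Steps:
$O = 0$ ($O = 3 \left(-5 - 3\right) 0 = 3 \left(-8\right) 0 = \left(-24\right) 0 = 0$)
$L{\left(S,D \right)} = 6 + D + S$
$a{\left(E,w \right)} = -40 + E$ ($a{\left(E,w \right)} = E - 40 = -40 + E$)
$- \frac{187571}{263699} + \frac{a{\left(-11,O \right)}}{311702} = - \frac{187571}{263699} + \frac{-40 - 11}{311702} = \left(-187571\right) \frac{1}{263699} - \frac{51}{311702} = - \frac{187571}{263699} - \frac{51}{311702} = - \frac{58479704491}{82195505698}$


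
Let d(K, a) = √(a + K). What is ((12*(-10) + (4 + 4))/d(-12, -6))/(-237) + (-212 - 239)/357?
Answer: -451/357 - 56*I*√2/711 ≈ -1.2633 - 0.11139*I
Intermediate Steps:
d(K, a) = √(K + a)
((12*(-10) + (4 + 4))/d(-12, -6))/(-237) + (-212 - 239)/357 = ((12*(-10) + (4 + 4))/(√(-12 - 6)))/(-237) + (-212 - 239)/357 = ((-120 + 8)/(√(-18)))*(-1/237) - 451*1/357 = -112*(-I*√2/6)*(-1/237) - 451/357 = -(-56)*I*√2/3*(-1/237) - 451/357 = (56*I*√2/3)*(-1/237) - 451/357 = -56*I*√2/711 - 451/357 = -451/357 - 56*I*√2/711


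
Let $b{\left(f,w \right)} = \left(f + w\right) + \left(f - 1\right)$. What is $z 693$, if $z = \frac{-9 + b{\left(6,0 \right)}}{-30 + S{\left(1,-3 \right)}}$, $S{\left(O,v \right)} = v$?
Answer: $-42$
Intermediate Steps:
$b{\left(f,w \right)} = -1 + w + 2 f$ ($b{\left(f,w \right)} = \left(f + w\right) + \left(-1 + f\right) = -1 + w + 2 f$)
$z = - \frac{2}{33}$ ($z = \frac{-9 + \left(-1 + 0 + 2 \cdot 6\right)}{-30 - 3} = \frac{-9 + \left(-1 + 0 + 12\right)}{-33} = \left(-9 + 11\right) \left(- \frac{1}{33}\right) = 2 \left(- \frac{1}{33}\right) = - \frac{2}{33} \approx -0.060606$)
$z 693 = \left(- \frac{2}{33}\right) 693 = -42$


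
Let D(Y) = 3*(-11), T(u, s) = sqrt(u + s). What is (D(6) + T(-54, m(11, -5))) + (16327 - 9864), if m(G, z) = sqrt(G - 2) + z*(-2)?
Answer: 6430 + I*sqrt(41) ≈ 6430.0 + 6.4031*I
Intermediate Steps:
m(G, z) = sqrt(-2 + G) - 2*z
T(u, s) = sqrt(s + u)
D(Y) = -33
(D(6) + T(-54, m(11, -5))) + (16327 - 9864) = (-33 + sqrt((sqrt(-2 + 11) - 2*(-5)) - 54)) + (16327 - 9864) = (-33 + sqrt((sqrt(9) + 10) - 54)) + 6463 = (-33 + sqrt((3 + 10) - 54)) + 6463 = (-33 + sqrt(13 - 54)) + 6463 = (-33 + sqrt(-41)) + 6463 = (-33 + I*sqrt(41)) + 6463 = 6430 + I*sqrt(41)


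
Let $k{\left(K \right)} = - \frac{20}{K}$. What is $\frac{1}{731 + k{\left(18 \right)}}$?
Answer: $\frac{9}{6569} \approx 0.0013701$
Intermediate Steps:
$\frac{1}{731 + k{\left(18 \right)}} = \frac{1}{731 - \frac{20}{18}} = \frac{1}{731 - \frac{10}{9}} = \frac{1}{\frac{6569}{9}} = \frac{9}{6569}$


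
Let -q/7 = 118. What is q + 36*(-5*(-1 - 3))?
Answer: -106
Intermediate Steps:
q = -826 (q = -7*118 = -826)
q + 36*(-5*(-1 - 3)) = -826 + 36*(-5*(-1 - 3)) = -826 + 36*(-5*(-4)) = -826 + 36*20 = -826 + 720 = -106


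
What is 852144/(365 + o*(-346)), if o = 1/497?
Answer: 141171856/60353 ≈ 2339.1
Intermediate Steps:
o = 1/497 ≈ 0.0020121
852144/(365 + o*(-346)) = 852144/(365 + (1/497)*(-346)) = 852144/(365 - 346/497) = 852144/(181059/497) = 852144*(497/181059) = 141171856/60353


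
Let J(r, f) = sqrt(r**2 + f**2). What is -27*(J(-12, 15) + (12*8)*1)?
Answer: -2592 - 81*sqrt(41) ≈ -3110.7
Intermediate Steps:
J(r, f) = sqrt(f**2 + r**2)
-27*(J(-12, 15) + (12*8)*1) = -27*(sqrt(15**2 + (-12)**2) + (12*8)*1) = -27*(sqrt(225 + 144) + 96*1) = -27*(sqrt(369) + 96) = -27*(3*sqrt(41) + 96) = -27*(96 + 3*sqrt(41)) = -2592 - 81*sqrt(41)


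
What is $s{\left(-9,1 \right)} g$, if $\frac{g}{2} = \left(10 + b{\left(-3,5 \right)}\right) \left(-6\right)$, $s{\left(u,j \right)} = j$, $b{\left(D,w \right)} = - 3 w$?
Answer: $60$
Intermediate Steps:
$g = 60$ ($g = 2 \left(10 - 15\right) \left(-6\right) = 2 \left(\left(-5\right) \left(-6\right)\right) = 2 \cdot 30 = 60$)
$s{\left(-9,1 \right)} g = 1 \cdot 60 = 60$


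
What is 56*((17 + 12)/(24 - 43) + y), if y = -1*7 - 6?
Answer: -15456/19 ≈ -813.47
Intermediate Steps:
y = -13 (y = -7 - 6 = -13)
56*((17 + 12)/(24 - 43) + y) = 56*((17 + 12)/(24 - 43) - 13) = 56*(29/(-19) - 13) = 56*(29*(-1/19) - 13) = 56*(-29/19 - 13) = 56*(-276/19) = -15456/19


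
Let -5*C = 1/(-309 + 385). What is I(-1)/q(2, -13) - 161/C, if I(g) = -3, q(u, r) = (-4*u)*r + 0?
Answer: 6362717/104 ≈ 61180.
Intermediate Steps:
q(u, r) = -4*r*u (q(u, r) = -4*r*u + 0 = -4*r*u)
C = -1/380 (C = -1/(5*(-309 + 385)) = -1/5/76 = -1/5*1/76 = -1/380 ≈ -0.0026316)
I(-1)/q(2, -13) - 161/C = -3/((-4*(-13)*2)) - 161/(-1/380) = -3/104 - 161*(-380) = -3*1/104 + 61180 = -3/104 + 61180 = 6362717/104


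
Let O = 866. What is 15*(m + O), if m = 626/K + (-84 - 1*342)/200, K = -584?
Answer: 9447639/730 ≈ 12942.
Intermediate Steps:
m = -11687/3650 (m = 626/(-584) + (-84 - 1*342)/200 = 626*(-1/584) + (-84 - 342)*(1/200) = -313/292 - 426*1/200 = -313/292 - 213/100 = -11687/3650 ≈ -3.2019)
15*(m + O) = 15*(-11687/3650 + 866) = 15*(3149213/3650) = 9447639/730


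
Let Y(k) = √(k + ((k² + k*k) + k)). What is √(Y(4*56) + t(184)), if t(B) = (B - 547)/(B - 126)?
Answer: √(-21054 + 403680*√7)/58 ≈ 17.642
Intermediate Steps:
t(B) = (-547 + B)/(-126 + B)
Y(k) = √(2*k + 2*k²) (Y(k) = √(k + ((k² + k²) + k)) = √(k + (2*k² + k)) = √(k + (k + 2*k²)) = √(2*k + 2*k²))
√(Y(4*56) + t(184)) = √(√2*√((4*56)*(1 + 4*56)) + (-547 + 184)/(-126 + 184)) = √(√2*√(224*(1 + 224)) - 363/58) = √(√2*√(224*225) + (1/58)*(-363)) = √(√2*√50400 - 363/58) = √(√2*(60*√14) - 363/58) = √(120*√7 - 363/58) = √(-363/58 + 120*√7)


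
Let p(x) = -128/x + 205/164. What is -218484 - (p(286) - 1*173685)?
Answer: -25625487/572 ≈ -44800.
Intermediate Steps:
p(x) = 5/4 - 128/x (p(x) = -128/x + 205*(1/164) = -128/x + 5/4 = 5/4 - 128/x)
-218484 - (p(286) - 1*173685) = -218484 - ((5/4 - 128/286) - 1*173685) = -218484 - ((5/4 - 128*1/286) - 173685) = -218484 - ((5/4 - 64/143) - 173685) = -218484 - (459/572 - 173685) = -218484 - 1*(-99347361/572) = -218484 + 99347361/572 = -25625487/572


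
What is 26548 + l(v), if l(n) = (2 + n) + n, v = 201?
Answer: 26952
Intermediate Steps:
l(n) = 2 + 2*n
26548 + l(v) = 26548 + (2 + 2*201) = 26548 + (2 + 402) = 26548 + 404 = 26952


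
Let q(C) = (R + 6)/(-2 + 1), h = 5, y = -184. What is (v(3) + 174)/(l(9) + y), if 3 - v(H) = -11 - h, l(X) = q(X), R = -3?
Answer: -193/187 ≈ -1.0321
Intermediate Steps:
q(C) = -3 (q(C) = (-3 + 6)/(-2 + 1) = 3/(-1) = 3*(-1) = -3)
l(X) = -3
v(H) = 19 (v(H) = 3 - (-11 - 1*5) = 3 - (-11 - 5) = 3 - 1*(-16) = 3 + 16 = 19)
(v(3) + 174)/(l(9) + y) = (19 + 174)/(-3 - 184) = 193/(-187) = 193*(-1/187) = -193/187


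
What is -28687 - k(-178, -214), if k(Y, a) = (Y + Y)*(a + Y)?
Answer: -168239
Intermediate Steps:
k(Y, a) = 2*Y*(Y + a) (k(Y, a) = (2*Y)*(Y + a) = 2*Y*(Y + a))
-28687 - k(-178, -214) = -28687 - 2*(-178)*(-178 - 214) = -28687 - 2*(-178)*(-392) = -28687 - 1*139552 = -28687 - 139552 = -168239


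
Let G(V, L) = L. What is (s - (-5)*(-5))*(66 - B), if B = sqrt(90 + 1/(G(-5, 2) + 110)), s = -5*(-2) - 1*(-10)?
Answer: -330 + 5*sqrt(70567)/28 ≈ -282.56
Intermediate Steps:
s = 20 (s = 10 + 10 = 20)
B = sqrt(70567)/28 (B = sqrt(90 + 1/(2 + 110)) = sqrt(90 + 1/112) = sqrt(10081/112) = sqrt(70567)/28 ≈ 9.4873)
(s - (-5)*(-5))*(66 - B) = (20 - (-5)*(-5))*(66 - sqrt(70567)/28) = (20 - 1*25)*(66 - sqrt(70567)/28) = (20 - 25)*(66 - sqrt(70567)/28) = -5*(66 - sqrt(70567)/28) = -330 + 5*sqrt(70567)/28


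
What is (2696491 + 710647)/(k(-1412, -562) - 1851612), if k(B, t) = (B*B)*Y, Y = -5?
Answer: -1703569/5910166 ≈ -0.28824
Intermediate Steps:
k(B, t) = -5*B² (k(B, t) = (B*B)*(-5) = B²*(-5) = -5*B²)
(2696491 + 710647)/(k(-1412, -562) - 1851612) = (2696491 + 710647)/(-5*(-1412)² - 1851612) = 3407138/(-5*1993744 - 1851612) = 3407138/(-9968720 - 1851612) = 3407138/(-11820332) = 3407138*(-1/11820332) = -1703569/5910166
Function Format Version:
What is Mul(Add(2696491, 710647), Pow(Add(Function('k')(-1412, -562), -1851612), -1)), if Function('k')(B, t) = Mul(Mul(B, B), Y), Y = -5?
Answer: Rational(-1703569, 5910166) ≈ -0.28824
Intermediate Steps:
Function('k')(B, t) = Mul(-5, Pow(B, 2)) (Function('k')(B, t) = Mul(Mul(B, B), -5) = Mul(Pow(B, 2), -5) = Mul(-5, Pow(B, 2)))
Mul(Add(2696491, 710647), Pow(Add(Function('k')(-1412, -562), -1851612), -1)) = Mul(Add(2696491, 710647), Pow(Add(Mul(-5, Pow(-1412, 2)), -1851612), -1)) = Mul(3407138, Pow(Add(Mul(-5, 1993744), -1851612), -1)) = Mul(3407138, Pow(Add(-9968720, -1851612), -1)) = Mul(3407138, Pow(-11820332, -1)) = Mul(3407138, Rational(-1, 11820332)) = Rational(-1703569, 5910166)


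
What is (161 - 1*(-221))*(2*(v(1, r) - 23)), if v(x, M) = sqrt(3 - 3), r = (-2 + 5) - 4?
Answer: -17572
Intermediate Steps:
r = -1 (r = 3 - 4 = -1)
v(x, M) = 0 (v(x, M) = sqrt(0) = 0)
(161 - 1*(-221))*(2*(v(1, r) - 23)) = (161 - 1*(-221))*(2*(0 - 23)) = (161 + 221)*(2*(-23)) = 382*(-46) = -17572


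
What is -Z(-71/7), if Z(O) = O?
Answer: 71/7 ≈ 10.143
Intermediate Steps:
-Z(-71/7) = -(-71)/7 = -1*(-71/7) = 71/7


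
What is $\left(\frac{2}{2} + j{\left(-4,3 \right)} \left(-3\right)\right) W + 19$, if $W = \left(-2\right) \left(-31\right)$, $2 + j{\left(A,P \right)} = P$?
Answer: $-105$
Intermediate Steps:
$j{\left(A,P \right)} = -2 + P$
$W = 62$
$\left(\frac{2}{2} + j{\left(-4,3 \right)} \left(-3\right)\right) W + 19 = \left(\frac{2}{2} + \left(-2 + 3\right) \left(-3\right)\right) 62 + 19 = \left(2 \cdot \frac{1}{2} + 1 \left(-3\right)\right) 62 + 19 = \left(1 - 3\right) 62 + 19 = \left(-2\right) 62 + 19 = -124 + 19 = -105$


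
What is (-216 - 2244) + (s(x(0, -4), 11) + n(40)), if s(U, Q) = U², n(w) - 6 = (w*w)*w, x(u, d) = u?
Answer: 61546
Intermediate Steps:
n(w) = 6 + w³ (n(w) = 6 + (w*w)*w = 6 + w²*w = 6 + w³)
(-216 - 2244) + (s(x(0, -4), 11) + n(40)) = (-216 - 2244) + (0² + (6 + 40³)) = -2460 + (0 + (6 + 64000)) = -2460 + (0 + 64006) = -2460 + 64006 = 61546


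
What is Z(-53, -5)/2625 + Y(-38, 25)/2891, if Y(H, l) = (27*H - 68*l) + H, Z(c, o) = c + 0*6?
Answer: -1058389/1084125 ≈ -0.97626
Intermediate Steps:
Z(c, o) = c (Z(c, o) = c + 0 = c)
Y(H, l) = -68*l + 28*H (Y(H, l) = (-68*l + 27*H) + H = -68*l + 28*H)
Z(-53, -5)/2625 + Y(-38, 25)/2891 = -53/2625 + (-68*25 + 28*(-38))/2891 = -53*1/2625 + (-1700 - 1064)*(1/2891) = -53/2625 - 2764*1/2891 = -53/2625 - 2764/2891 = -1058389/1084125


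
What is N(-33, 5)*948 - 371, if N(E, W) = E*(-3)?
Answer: 93481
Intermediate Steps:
N(E, W) = -3*E
N(-33, 5)*948 - 371 = -3*(-33)*948 - 371 = 99*948 - 371 = 93852 - 371 = 93481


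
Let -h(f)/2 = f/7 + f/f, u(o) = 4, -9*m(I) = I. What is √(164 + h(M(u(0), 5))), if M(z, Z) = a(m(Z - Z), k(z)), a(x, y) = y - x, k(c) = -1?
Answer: 4*√497/7 ≈ 12.739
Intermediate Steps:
m(I) = -I/9
M(z, Z) = -1 (M(z, Z) = -1 - (-1)*(Z - Z)/9 = -1 - (-1)*0/9 = -1 - 1*0 = -1 + 0 = -1)
h(f) = -2 - 2*f/7 (h(f) = -2*(f/7 + f/f) = -2*(f*(⅐) + 1) = -2*(f/7 + 1) = -2*(1 + f/7) = -2 - 2*f/7)
√(164 + h(M(u(0), 5))) = √(164 + (-2 - 2/7*(-1))) = √(164 + (-2 + 2/7)) = √(164 - 12/7) = √(1136/7) = 4*√497/7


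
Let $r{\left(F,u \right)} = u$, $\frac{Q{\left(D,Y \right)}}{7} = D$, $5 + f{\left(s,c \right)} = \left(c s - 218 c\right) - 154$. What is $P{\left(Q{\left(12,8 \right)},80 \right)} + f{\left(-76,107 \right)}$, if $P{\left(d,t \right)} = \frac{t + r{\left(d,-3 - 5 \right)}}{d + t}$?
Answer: $- \frac{1296279}{41} \approx -31617.0$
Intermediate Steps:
$f{\left(s,c \right)} = -159 - 218 c + c s$ ($f{\left(s,c \right)} = -5 - \left(154 + 218 c - c s\right) = -159 - 218 c + c s$)
$Q{\left(D,Y \right)} = 7 D$
$P{\left(d,t \right)} = \frac{-8 + t}{d + t}$ ($P{\left(d,t \right)} = \frac{t - 8}{d + t} = \frac{-8 + t}{d + t}$)
$P{\left(Q{\left(12,8 \right)},80 \right)} + f{\left(-76,107 \right)} = \frac{-8 + 80}{7 \cdot 12 + 80} - 31617 = \frac{1}{84 + 80} \cdot 72 - 31617 = \frac{1}{164} \cdot 72 - 31617 = \frac{18}{41} - 31617 = - \frac{1296279}{41}$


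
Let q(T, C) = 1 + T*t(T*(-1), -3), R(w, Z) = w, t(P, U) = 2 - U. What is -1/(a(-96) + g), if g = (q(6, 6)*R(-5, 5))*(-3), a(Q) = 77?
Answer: -1/542 ≈ -0.0018450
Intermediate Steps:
q(T, C) = 1 + 5*T (q(T, C) = 1 + T*(2 - 1*(-3)) = 1 + T*(2 + 3) = 1 + T*5 = 1 + 5*T)
g = 465 (g = ((1 + 5*6)*(-5))*(-3) = ((1 + 30)*(-5))*(-3) = (31*(-5))*(-3) = -155*(-3) = 465)
-1/(a(-96) + g) = -1/(77 + 465) = -1/542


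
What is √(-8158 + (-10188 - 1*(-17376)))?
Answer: I*√970 ≈ 31.145*I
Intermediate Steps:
√(-8158 + (-10188 - 1*(-17376))) = √(-8158 + (-10188 + 17376)) = √(-8158 + 7188) = √(-970) = I*√970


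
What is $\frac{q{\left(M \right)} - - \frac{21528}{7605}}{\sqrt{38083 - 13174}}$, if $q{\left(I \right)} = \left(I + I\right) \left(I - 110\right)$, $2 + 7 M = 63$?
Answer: $- \frac{1871118 \sqrt{69}}{1391845} \approx -11.167$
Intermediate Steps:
$M = \frac{61}{7}$ ($M = - \frac{2}{7} + \frac{1}{7} \cdot 63 = - \frac{2}{7} + 9 = \frac{61}{7} \approx 8.7143$)
$q{\left(I \right)} = 2 I \left(-110 + I\right)$
$\frac{q{\left(M \right)} - - \frac{21528}{7605}}{\sqrt{38083 - 13174}} = \frac{2 \cdot \frac{61}{7} \left(-110 + \frac{61}{7}\right) - - \frac{21528}{7605}}{\sqrt{38083 - 13174}} = \frac{2 \cdot \frac{61}{7} \left(- \frac{709}{7}\right) - \left(-21528\right) \frac{1}{7605}}{\sqrt{24909}} = \frac{- \frac{86498}{49} - - \frac{184}{65}}{19 \sqrt{69}} = \left(- \frac{86498}{49} + \frac{184}{65}\right) \frac{\sqrt{69}}{1311} = - \frac{5613354 \frac{\sqrt{69}}{1311}}{3185} = - \frac{1871118 \sqrt{69}}{1391845}$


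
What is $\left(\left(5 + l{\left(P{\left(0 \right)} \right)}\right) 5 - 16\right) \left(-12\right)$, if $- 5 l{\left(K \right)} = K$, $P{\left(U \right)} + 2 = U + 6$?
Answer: $-60$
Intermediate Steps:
$P{\left(U \right)} = 4 + U$ ($P{\left(U \right)} = -2 + \left(U + 6\right) = -2 + \left(6 + U\right) = 4 + U$)
$l{\left(K \right)} = - \frac{K}{5}$
$\left(\left(5 + l{\left(P{\left(0 \right)} \right)}\right) 5 - 16\right) \left(-12\right) = \left(\left(5 - \frac{4 + 0}{5}\right) 5 - 16\right) \left(-12\right) = \left(\left(5 - \frac{4}{5}\right) 5 - 16\right) \left(-12\right) = \left(\frac{21}{5} \cdot 5 - 16\right) \left(-12\right) = \left(21 - 16\right) \left(-12\right) = 5 \left(-12\right) = -60$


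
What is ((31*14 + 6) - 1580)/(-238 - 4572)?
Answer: 114/481 ≈ 0.23701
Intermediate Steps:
((31*14 + 6) - 1580)/(-238 - 4572) = ((434 + 6) - 1580)/(-4810) = (440 - 1580)*(-1/4810) = -1140*(-1/4810) = 114/481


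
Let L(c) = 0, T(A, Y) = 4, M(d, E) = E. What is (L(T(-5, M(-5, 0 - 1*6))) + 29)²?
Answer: 841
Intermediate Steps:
(L(T(-5, M(-5, 0 - 1*6))) + 29)² = (0 + 29)² = 29² = 841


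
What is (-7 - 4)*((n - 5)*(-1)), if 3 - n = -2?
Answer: 0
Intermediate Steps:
n = 5 (n = 3 - 1*(-2) = 3 + 2 = 5)
(-7 - 4)*((n - 5)*(-1)) = (-7 - 4)*((5 - 5)*(-1)) = -0*(-1) = -11*0 = 0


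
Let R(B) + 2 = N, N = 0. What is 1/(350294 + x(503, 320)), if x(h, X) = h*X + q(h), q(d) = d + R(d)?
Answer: 1/511755 ≈ 1.9541e-6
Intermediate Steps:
R(B) = -2 (R(B) = -2 + 0 = -2)
q(d) = -2 + d (q(d) = d - 2 = -2 + d)
x(h, X) = -2 + h + X*h (x(h, X) = h*X + (-2 + h) = X*h + (-2 + h) = -2 + h + X*h)
1/(350294 + x(503, 320)) = 1/(350294 + (-2 + 503 + 320*503)) = 1/(350294 + (-2 + 503 + 160960)) = 1/(350294 + 161461) = 1/511755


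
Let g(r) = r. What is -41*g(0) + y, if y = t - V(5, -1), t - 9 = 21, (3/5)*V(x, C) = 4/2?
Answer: 80/3 ≈ 26.667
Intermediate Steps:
V(x, C) = 10/3 (V(x, C) = 5*(4/2)/3 = 5*(4*(½))/3 = (5/3)*2 = 10/3)
t = 30 (t = 9 + 21 = 30)
y = 80/3 (y = 30 - 1*10/3 = 30 - 10/3 = 80/3 ≈ 26.667)
-41*g(0) + y = -41*0 + 80/3 = 0 + 80/3 = 80/3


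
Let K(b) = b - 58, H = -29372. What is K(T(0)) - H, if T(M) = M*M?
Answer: 29314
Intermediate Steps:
T(M) = M²
K(b) = -58 + b
K(T(0)) - H = (-58 + 0²) - 1*(-29372) = (-58 + 0) + 29372 = -58 + 29372 = 29314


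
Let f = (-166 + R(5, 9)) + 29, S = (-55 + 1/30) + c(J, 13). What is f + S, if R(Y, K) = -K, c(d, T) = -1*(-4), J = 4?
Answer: -5909/30 ≈ -196.97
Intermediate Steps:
c(d, T) = 4
S = -1529/30 (S = (-55 + 1/30) + 4 = -1649/30 + 4 = -1529/30 ≈ -50.967)
f = -146 (f = (-166 - 1*9) + 29 = (-166 - 9) + 29 = -175 + 29 = -146)
f + S = -146 - 1529/30 = -5909/30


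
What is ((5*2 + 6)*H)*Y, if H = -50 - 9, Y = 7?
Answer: -6608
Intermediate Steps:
H = -59
((5*2 + 6)*H)*Y = ((5*2 + 6)*(-59))*7 = ((10 + 6)*(-59))*7 = (16*(-59))*7 = -944*7 = -6608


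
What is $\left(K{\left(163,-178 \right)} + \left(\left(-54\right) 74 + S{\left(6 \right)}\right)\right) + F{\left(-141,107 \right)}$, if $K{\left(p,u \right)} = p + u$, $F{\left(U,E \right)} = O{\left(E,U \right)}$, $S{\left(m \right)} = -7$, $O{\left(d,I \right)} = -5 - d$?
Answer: $-4130$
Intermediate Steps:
$F{\left(U,E \right)} = -5 - E$
$\left(K{\left(163,-178 \right)} + \left(\left(-54\right) 74 + S{\left(6 \right)}\right)\right) + F{\left(-141,107 \right)} = \left(\left(163 - 178\right) - 4003\right) - 112 = \left(-15 - 4003\right) - 112 = -4018 - 112 = -4130$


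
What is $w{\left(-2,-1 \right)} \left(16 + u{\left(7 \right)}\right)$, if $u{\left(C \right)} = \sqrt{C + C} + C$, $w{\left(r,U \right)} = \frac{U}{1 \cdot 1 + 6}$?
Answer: $- \frac{23}{7} - \frac{\sqrt{14}}{7} \approx -3.8202$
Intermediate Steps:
$w{\left(r,U \right)} = \frac{U}{7}$ ($w{\left(r,U \right)} = \frac{U}{1 + 6} = \frac{U}{7}$)
$u{\left(C \right)} = C + \sqrt{2} \sqrt{C}$ ($u{\left(C \right)} = \sqrt{2 C} + C = \sqrt{2} \sqrt{C} + C = C + \sqrt{2} \sqrt{C}$)
$w{\left(-2,-1 \right)} \left(16 + u{\left(7 \right)}\right) = \frac{1}{7} \left(-1\right) \left(16 + \left(7 + \sqrt{2} \sqrt{7}\right)\right) = - \frac{16 + \left(7 + \sqrt{14}\right)}{7} = - \frac{23 + \sqrt{14}}{7} = - \frac{23}{7} - \frac{\sqrt{14}}{7}$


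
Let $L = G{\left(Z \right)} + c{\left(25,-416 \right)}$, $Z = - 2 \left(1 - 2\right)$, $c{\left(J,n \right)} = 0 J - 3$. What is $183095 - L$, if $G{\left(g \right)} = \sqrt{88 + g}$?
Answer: $183098 - 3 \sqrt{10} \approx 1.8309 \cdot 10^{5}$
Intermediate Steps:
$c{\left(J,n \right)} = -3$ ($c{\left(J,n \right)} = 0 - 3 = -3$)
$Z = 2$ ($Z = \left(-2\right) \left(-1\right) = 2$)
$L = -3 + 3 \sqrt{10}$ ($L = \sqrt{88 + 2} - 3 = \sqrt{90} - 3 = 3 \sqrt{10} - 3 = -3 + 3 \sqrt{10} \approx 6.4868$)
$183095 - L = 183095 - \left(-3 + 3 \sqrt{10}\right) = 183095 + \left(3 - 3 \sqrt{10}\right) = 183098 - 3 \sqrt{10}$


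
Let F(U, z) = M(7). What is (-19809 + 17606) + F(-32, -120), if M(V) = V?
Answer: -2196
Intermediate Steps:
F(U, z) = 7
(-19809 + 17606) + F(-32, -120) = (-19809 + 17606) + 7 = -2203 + 7 = -2196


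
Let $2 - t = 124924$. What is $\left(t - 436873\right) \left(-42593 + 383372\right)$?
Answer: $-191447938305$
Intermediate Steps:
$t = -124922$ ($t = 2 - 124924 = -124922$)
$\left(t - 436873\right) \left(-42593 + 383372\right) = \left(-124922 - 436873\right) \left(-42593 + 383372\right) = \left(-561795\right) 340779 = -191447938305$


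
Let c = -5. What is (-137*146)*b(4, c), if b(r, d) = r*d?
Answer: 400040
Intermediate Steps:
b(r, d) = d*r
(-137*146)*b(4, c) = (-137*146)*(-5*4) = -20002*(-20) = 400040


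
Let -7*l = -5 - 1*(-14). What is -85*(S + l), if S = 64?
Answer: -37315/7 ≈ -5330.7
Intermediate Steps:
l = -9/7 (l = -(-5 - 1*(-14))/7 = -(-5 + 14)/7 = -1/7*9 = -9/7 ≈ -1.2857)
-85*(S + l) = -85*(64 - 9/7) = -85*439/7 = -37315/7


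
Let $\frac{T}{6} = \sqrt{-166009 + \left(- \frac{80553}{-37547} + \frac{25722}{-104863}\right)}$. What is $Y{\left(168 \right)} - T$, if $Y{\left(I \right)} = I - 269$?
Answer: $-101 - \frac{84 i \sqrt{13130027417075972956729}}{3937291061} \approx -101.0 - 2444.6 i$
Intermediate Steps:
$Y{\left(I \right)} = -269 + I$
$T = \frac{84 i \sqrt{13130027417075972956729}}{3937291061}$ ($T = 6 \sqrt{-166009 + \left(- \frac{80553}{-37547} + \frac{25722}{-104863}\right)} = 6 \sqrt{-166009 + \left(\left(-80553\right) \left(- \frac{1}{37547}\right) + 25722 \left(- \frac{1}{104863}\right)\right)} = 6 \sqrt{-166009 + \left(\frac{80553}{37547} - \frac{25722}{104863}\right)} = 6 \sqrt{-166009 + \frac{7481245305}{3937291061}} = 6 \sqrt{- \frac{653618270500244}{3937291061}} = 6 \frac{14 i \sqrt{13130027417075972956729}}{3937291061} = \frac{84 i \sqrt{13130027417075972956729}}{3937291061} \approx 2444.6 i$)
$Y{\left(168 \right)} - T = \left(-269 + 168\right) - \frac{84 i \sqrt{13130027417075972956729}}{3937291061} = -101 - \frac{84 i \sqrt{13130027417075972956729}}{3937291061}$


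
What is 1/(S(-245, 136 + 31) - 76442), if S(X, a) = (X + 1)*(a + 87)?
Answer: -1/138418 ≈ -7.2245e-6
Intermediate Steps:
S(X, a) = (1 + X)*(87 + a)
1/(S(-245, 136 + 31) - 76442) = 1/((87 + (136 + 31) + 87*(-245) - 245*(136 + 31)) - 76442) = 1/((87 + 167 - 21315 - 245*167) - 76442) = 1/((87 + 167 - 21315 - 40915) - 76442) = 1/(-61976 - 76442) = 1/(-138418) = -1/138418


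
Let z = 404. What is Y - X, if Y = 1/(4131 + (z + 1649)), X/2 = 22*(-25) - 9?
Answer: 6913713/6184 ≈ 1118.0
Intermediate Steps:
X = -1118 (X = 2*(22*(-25) - 9) = 2*(-550 - 9) = 2*(-559) = -1118)
Y = 1/6184 (Y = 1/(4131 + (404 + 1649)) = 1/(4131 + 2053) = 1/6184 ≈ 0.00016171)
Y - X = 1/6184 - 1*(-1118) = 1/6184 + 1118 = 6913713/6184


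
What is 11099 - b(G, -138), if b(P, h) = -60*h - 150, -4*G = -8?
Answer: 2969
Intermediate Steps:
G = 2 (G = -¼*(-8) = 2)
b(P, h) = -150 - 60*h
11099 - b(G, -138) = 11099 - (-150 - 60*(-138)) = 11099 - (-150 + 8280) = 11099 - 1*8130 = 11099 - 8130 = 2969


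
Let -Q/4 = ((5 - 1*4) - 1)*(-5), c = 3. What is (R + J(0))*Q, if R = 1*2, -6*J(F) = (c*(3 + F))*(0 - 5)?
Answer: 0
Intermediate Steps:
J(F) = 15/2 + 5*F/2 (J(F) = -3*(3 + F)*(0 - 5)/6 = -(9 + 3*F)*(-5)/6 = -(-45 - 15*F)/6 = 15/2 + 5*F/2)
R = 2
Q = 0 (Q = -4*((5 - 1*4) - 1)*(-5) = -4*((5 - 4) - 1)*(-5) = -4*(1 - 1)*(-5) = -0*(-5) = -4*0 = 0)
(R + J(0))*Q = (2 + (15/2 + (5/2)*0))*0 = (2 + (15/2 + 0))*0 = (2 + 15/2)*0 = (19/2)*0 = 0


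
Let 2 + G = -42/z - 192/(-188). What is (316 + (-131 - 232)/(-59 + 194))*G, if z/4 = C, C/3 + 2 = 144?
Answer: -188827907/600660 ≈ -314.37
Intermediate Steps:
C = 426 (C = -6 + 3*144 = -6 + 432 = 426)
z = 1704 (z = 4*426 = 1704)
G = -13393/13348 (G = -2 + (-42/1704 - 192/(-188)) = -2 + (-42*1/1704 - 192*(-1/188)) = -2 + (-7/284 + 48/47) = -2 + 13303/13348 = -13393/13348 ≈ -1.0034)
(316 + (-131 - 232)/(-59 + 194))*G = (316 + (-131 - 232)/(-59 + 194))*(-13393/13348) = (316 - 363/135)*(-13393/13348) = (316 - 363*1/135)*(-13393/13348) = (316 - 121/45)*(-13393/13348) = (14099/45)*(-13393/13348) = -188827907/600660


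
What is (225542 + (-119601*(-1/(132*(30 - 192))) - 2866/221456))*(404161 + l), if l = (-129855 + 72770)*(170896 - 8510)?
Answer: -34375751069163859501939/16443108 ≈ -2.0906e+15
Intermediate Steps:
l = -9269804810 (l = -57085*162386 = -9269804810)
(225542 + (-119601*(-1/(132*(30 - 192))) - 2866/221456))*(404161 + l) = (225542 + (-119601*(-1/(132*(30 - 192))) - 2866/221456))*(404161 - 9269804810) = (225542 + (-119601/((-162*(-132))) - 2866*1/221456))*(-9269400649) = (225542 + (-119601/21384 - 1433/110728))*(-9269400649) = (225542 + (-119601*1/21384 - 1433/110728))*(-9269400649) = (225542 + (-13289/2376 - 1433/110728))*(-9269400649) = (225542 - 92179325/16443108)*(-9269400649) = (3708519285211/16443108)*(-9269400649) = -34375751069163859501939/16443108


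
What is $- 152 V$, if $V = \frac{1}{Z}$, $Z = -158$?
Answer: $\frac{76}{79} \approx 0.96203$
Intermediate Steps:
$V = - \frac{1}{158}$ ($V = \frac{1}{-158} = - \frac{1}{158} \approx -0.0063291$)
$- 152 V = \left(-152\right) \left(- \frac{1}{158}\right) = \frac{76}{79}$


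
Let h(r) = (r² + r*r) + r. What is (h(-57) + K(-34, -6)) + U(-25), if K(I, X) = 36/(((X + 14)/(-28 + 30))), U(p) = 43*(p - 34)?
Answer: 3913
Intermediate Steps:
h(r) = r + 2*r² (h(r) = (r² + r²) + r = 2*r² + r = r + 2*r²)
U(p) = -1462 + 43*p (U(p) = 43*(-34 + p) = -1462 + 43*p)
K(I, X) = 36/(7 + X/2) (K(I, X) = 36/(((14 + X)/2)) = 36/(((14 + X)*(½))) = 36/(7 + X/2))
(h(-57) + K(-34, -6)) + U(-25) = (-57*(1 + 2*(-57)) + 72/(14 - 6)) + (-1462 + 43*(-25)) = (-57*(1 - 114) + 72/8) + (-1462 - 1075) = (-57*(-113) + 72*(⅛)) - 2537 = (6441 + 9) - 2537 = 6450 - 2537 = 3913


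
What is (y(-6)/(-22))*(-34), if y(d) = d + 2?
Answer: -68/11 ≈ -6.1818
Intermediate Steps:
y(d) = 2 + d
(y(-6)/(-22))*(-34) = ((2 - 6)/(-22))*(-34) = -1/22*(-4)*(-34) = (2/11)*(-34) = -68/11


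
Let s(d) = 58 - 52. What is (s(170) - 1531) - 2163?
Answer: -3688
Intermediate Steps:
s(d) = 6
(s(170) - 1531) - 2163 = (6 - 1531) - 2163 = -1525 - 2163 = -3688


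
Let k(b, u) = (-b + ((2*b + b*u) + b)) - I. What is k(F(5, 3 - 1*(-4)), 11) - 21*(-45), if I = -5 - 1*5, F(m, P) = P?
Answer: 1046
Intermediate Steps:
I = -10 (I = -5 - 5 = -10)
k(b, u) = 10 + 2*b + b*u (k(b, u) = (-b + ((2*b + b*u) + b)) - 1*(-10) = (-b + (3*b + b*u)) + 10 = (2*b + b*u) + 10 = 10 + 2*b + b*u)
k(F(5, 3 - 1*(-4)), 11) - 21*(-45) = (10 + 2*(3 - 1*(-4)) + (3 - 1*(-4))*11) - 21*(-45) = (10 + 2*(3 + 4) + (3 + 4)*11) + 945 = (10 + 2*7 + 7*11) + 945 = (10 + 14 + 77) + 945 = 101 + 945 = 1046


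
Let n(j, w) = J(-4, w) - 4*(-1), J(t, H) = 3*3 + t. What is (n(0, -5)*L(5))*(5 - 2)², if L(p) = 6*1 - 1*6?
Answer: 0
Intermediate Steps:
J(t, H) = 9 + t
n(j, w) = 9 (n(j, w) = (9 - 4) - 4*(-1) = 5 + 4 = 9)
L(p) = 0 (L(p) = 6 - 6 = 0)
(n(0, -5)*L(5))*(5 - 2)² = (9*0)*(5 - 2)² = 0*3² = 0*9 = 0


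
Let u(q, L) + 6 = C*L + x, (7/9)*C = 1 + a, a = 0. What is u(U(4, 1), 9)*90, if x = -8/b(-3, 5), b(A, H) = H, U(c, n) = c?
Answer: 2502/7 ≈ 357.43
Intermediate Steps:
C = 9/7 (C = 9*(1 + 0)/7 = (9/7)*1 = 9/7 ≈ 1.2857)
x = -8/5 ≈ -1.6000
u(q, L) = -38/5 + 9*L/7 (u(q, L) = -6 + (9*L/7 - 8/5) = -6 + (-8/5 + 9*L/7) = -38/5 + 9*L/7)
u(U(4, 1), 9)*90 = (-38/5 + (9/7)*9)*90 = (-38/5 + 81/7)*90 = (139/35)*90 = 2502/7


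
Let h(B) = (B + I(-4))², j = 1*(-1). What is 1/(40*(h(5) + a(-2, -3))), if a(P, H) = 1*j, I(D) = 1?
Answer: 1/1400 ≈ 0.00071429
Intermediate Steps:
j = -1
h(B) = (1 + B)² (h(B) = (B + 1)² = (1 + B)²)
a(P, H) = -1 (a(P, H) = 1*(-1) = -1)
1/(40*(h(5) + a(-2, -3))) = 1/(40*((1 + 5)² - 1)) = 1/(40*(6² - 1)) = 1/(40*(36 - 1)) = 1/(40*35) = 1/1400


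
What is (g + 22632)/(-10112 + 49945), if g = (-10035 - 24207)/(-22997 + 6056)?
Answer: 127814318/224936951 ≈ 0.56822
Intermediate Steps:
g = 11414/5647 (g = -34242/(-16941) = -34242*(-1/16941) = 11414/5647 ≈ 2.0213)
(g + 22632)/(-10112 + 49945) = (11414/5647 + 22632)/(-10112 + 49945) = (127814318/5647)/39833 = (127814318/5647)*(1/39833) = 127814318/224936951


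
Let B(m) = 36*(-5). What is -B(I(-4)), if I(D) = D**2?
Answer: 180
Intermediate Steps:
B(m) = -180
-B(I(-4)) = -1*(-180) = 180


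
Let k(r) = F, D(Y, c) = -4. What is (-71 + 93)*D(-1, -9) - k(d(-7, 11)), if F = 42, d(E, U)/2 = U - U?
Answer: -130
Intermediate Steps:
d(E, U) = 0 (d(E, U) = 2*(U - U) = 2*0 = 0)
k(r) = 42
(-71 + 93)*D(-1, -9) - k(d(-7, 11)) = (-71 + 93)*(-4) - 1*42 = 22*(-4) - 42 = -88 - 42 = -130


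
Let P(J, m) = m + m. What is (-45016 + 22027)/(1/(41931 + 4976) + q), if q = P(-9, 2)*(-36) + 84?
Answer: 1078345023/2814419 ≈ 383.15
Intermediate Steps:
P(J, m) = 2*m
q = -60 (q = (2*2)*(-36) + 84 = 4*(-36) + 84 = -144 + 84 = -60)
(-45016 + 22027)/(1/(41931 + 4976) + q) = (-45016 + 22027)/(1/(41931 + 4976) - 60) = -22989/(1/46907 - 60) = -22989/(-2814419/46907) = -22989*(-46907/2814419) = 1078345023/2814419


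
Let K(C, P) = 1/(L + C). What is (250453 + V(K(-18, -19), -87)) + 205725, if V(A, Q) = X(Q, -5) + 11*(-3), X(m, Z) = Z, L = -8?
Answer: 456140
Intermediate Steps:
K(C, P) = 1/(-8 + C)
V(A, Q) = -38 (V(A, Q) = -5 + 11*(-3) = -5 - 33 = -38)
(250453 + V(K(-18, -19), -87)) + 205725 = (250453 - 38) + 205725 = 250415 + 205725 = 456140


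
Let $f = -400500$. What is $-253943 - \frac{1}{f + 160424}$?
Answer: $- \frac{60965619667}{240076} \approx -2.5394 \cdot 10^{5}$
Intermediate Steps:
$-253943 - \frac{1}{f + 160424} = -253943 - \frac{1}{-400500 + 160424} = -253943 - \frac{1}{-240076} = -253943 - - \frac{1}{240076} = -253943 + \frac{1}{240076} = - \frac{60965619667}{240076}$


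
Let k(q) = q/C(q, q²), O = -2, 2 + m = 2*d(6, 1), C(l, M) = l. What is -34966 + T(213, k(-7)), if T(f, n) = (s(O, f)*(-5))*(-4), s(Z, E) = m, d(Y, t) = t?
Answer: -34966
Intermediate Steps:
m = 0 (m = -2 + 2*1 = -2 + 2 = 0)
s(Z, E) = 0
k(q) = 1 (k(q) = q/q = 1)
T(f, n) = 0 (T(f, n) = (0*(-5))*(-4) = 0*(-4) = 0)
-34966 + T(213, k(-7)) = -34966 + 0 = -34966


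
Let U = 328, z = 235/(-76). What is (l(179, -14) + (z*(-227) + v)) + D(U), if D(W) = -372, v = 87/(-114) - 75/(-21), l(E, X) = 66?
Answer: 212117/532 ≈ 398.72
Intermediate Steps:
v = 747/266 (v = 87*(-1/114) - 75*(-1/21) = -29/38 + 25/7 = 747/266 ≈ 2.8083)
z = -235/76 (z = 235*(-1/76) = -235/76 ≈ -3.0921)
(l(179, -14) + (z*(-227) + v)) + D(U) = (66 + (-235/76*(-227) + 747/266)) - 372 = (66 + (53345/76 + 747/266)) - 372 = (66 + 374909/532) - 372 = 410021/532 - 372 = 212117/532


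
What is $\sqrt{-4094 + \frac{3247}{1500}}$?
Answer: $\frac{i \sqrt{92066295}}{150} \approx 63.967 i$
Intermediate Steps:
$\sqrt{-4094 + \frac{3247}{1500}} = \sqrt{- \frac{6137753}{1500}} = \frac{i \sqrt{92066295}}{150}$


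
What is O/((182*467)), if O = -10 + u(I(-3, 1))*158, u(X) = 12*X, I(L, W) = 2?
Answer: 1891/42497 ≈ 0.044497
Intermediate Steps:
O = 3782 (O = -10 + (12*2)*158 = -10 + 24*158 = -10 + 3792 = 3782)
O/((182*467)) = 3782/((182*467)) = 3782/84994 = 3782*(1/84994) = 1891/42497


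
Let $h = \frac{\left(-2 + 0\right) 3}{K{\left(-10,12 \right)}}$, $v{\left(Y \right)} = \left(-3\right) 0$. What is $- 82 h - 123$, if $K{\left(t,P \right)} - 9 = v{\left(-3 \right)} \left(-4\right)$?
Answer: $- \frac{205}{3} \approx -68.333$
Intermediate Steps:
$v{\left(Y \right)} = 0$
$K{\left(t,P \right)} = 9$ ($K{\left(t,P \right)} = 9 + 0 \left(-4\right) = 9 + 0 = 9$)
$h = - \frac{2}{3}$ ($h = \frac{\left(-2 + 0\right) 3}{9} = \left(-2\right) 3 \cdot \frac{1}{9} = \left(-6\right) \frac{1}{9} = - \frac{2}{3} \approx -0.66667$)
$- 82 h - 123 = \left(-82\right) \left(- \frac{2}{3}\right) - 123 = \frac{164}{3} - 123 = - \frac{205}{3}$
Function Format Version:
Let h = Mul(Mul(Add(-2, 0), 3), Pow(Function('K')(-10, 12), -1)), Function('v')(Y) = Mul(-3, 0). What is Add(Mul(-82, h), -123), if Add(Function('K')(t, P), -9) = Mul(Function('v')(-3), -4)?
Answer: Rational(-205, 3) ≈ -68.333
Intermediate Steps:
Function('v')(Y) = 0
Function('K')(t, P) = 9 (Function('K')(t, P) = Add(9, Mul(0, -4)) = Add(9, 0) = 9)
h = Rational(-2, 3) (h = Mul(Mul(Add(-2, 0), 3), Pow(9, -1)) = Mul(Mul(-2, 3), Rational(1, 9)) = Mul(-6, Rational(1, 9)) = Rational(-2, 3) ≈ -0.66667)
Add(Mul(-82, h), -123) = Add(Mul(-82, Rational(-2, 3)), -123) = Add(Rational(164, 3), -123) = Rational(-205, 3)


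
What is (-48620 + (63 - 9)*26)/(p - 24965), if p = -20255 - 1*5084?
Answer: 2951/3144 ≈ 0.93861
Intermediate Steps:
p = -25339 (p = -20255 - 5084 = -25339)
(-48620 + (63 - 9)*26)/(p - 24965) = (-48620 + (63 - 9)*26)/(-25339 - 24965) = (-48620 + 54*26)/(-50304) = (-48620 + 1404)*(-1/50304) = -47216*(-1/50304) = 2951/3144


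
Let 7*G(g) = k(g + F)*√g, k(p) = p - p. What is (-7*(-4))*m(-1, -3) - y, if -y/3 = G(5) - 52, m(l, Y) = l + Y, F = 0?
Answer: -268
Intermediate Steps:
m(l, Y) = Y + l
k(p) = 0
G(g) = 0 (G(g) = (0*√g)/7 = (⅐)*0 = 0)
y = 156 (y = -3*(0 - 52) = -3*(-52) = 156)
(-7*(-4))*m(-1, -3) - y = (-7*(-4))*(-3 - 1) - 1*156 = 28*(-4) - 156 = -112 - 156 = -268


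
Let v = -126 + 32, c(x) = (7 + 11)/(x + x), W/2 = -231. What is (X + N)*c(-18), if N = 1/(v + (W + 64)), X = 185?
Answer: -91019/984 ≈ -92.499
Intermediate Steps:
W = -462 (W = 2*(-231) = -462)
c(x) = 9/x (c(x) = 18/((2*x)) = 18*(1/(2*x)) = 9/x)
v = -94
N = -1/492 (N = 1/(-94 + (-462 + 64)) = 1/(-94 - 398) = 1/(-492) = -1/492 ≈ -0.0020325)
(X + N)*c(-18) = (185 - 1/492)*(9/(-18)) = 91019*(9*(-1/18))/492 = (91019/492)*(-½) = -91019/984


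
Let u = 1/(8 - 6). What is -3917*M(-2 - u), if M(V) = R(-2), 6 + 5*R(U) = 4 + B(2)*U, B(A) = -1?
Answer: 0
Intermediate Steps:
u = ½ (u = 1/2 = ½ ≈ 0.50000)
R(U) = -⅖ - U/5 (R(U) = -6/5 + (4 - U)/5 = -6/5 + (⅘ - U/5) = -⅖ - U/5)
M(V) = 0 (M(V) = -⅖ - ⅕*(-2) = -⅖ + ⅖ = 0)
-3917*M(-2 - u) = -3917*0 = 0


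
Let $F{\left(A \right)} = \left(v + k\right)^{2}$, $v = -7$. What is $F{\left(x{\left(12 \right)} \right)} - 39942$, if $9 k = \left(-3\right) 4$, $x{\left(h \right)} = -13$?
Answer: $- \frac{358853}{9} \approx -39873.0$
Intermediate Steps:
$k = - \frac{4}{3}$ ($k = \frac{\left(-3\right) 4}{9} = \frac{1}{9} \left(-12\right) = - \frac{4}{3} \approx -1.3333$)
$F{\left(A \right)} = \frac{625}{9}$ ($F{\left(A \right)} = \left(-7 - \frac{4}{3}\right)^{2} = \left(- \frac{25}{3}\right)^{2} = \frac{625}{9}$)
$F{\left(x{\left(12 \right)} \right)} - 39942 = \frac{625}{9} - 39942 = - \frac{358853}{9}$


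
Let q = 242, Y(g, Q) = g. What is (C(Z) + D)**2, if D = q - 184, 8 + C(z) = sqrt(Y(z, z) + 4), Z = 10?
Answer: (50 + sqrt(14))**2 ≈ 2888.2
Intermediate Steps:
C(z) = -8 + sqrt(4 + z) (C(z) = -8 + sqrt(z + 4) = -8 + sqrt(4 + z))
D = 58 (D = 242 - 184 = 58)
(C(Z) + D)**2 = ((-8 + sqrt(4 + 10)) + 58)**2 = ((-8 + sqrt(14)) + 58)**2 = (50 + sqrt(14))**2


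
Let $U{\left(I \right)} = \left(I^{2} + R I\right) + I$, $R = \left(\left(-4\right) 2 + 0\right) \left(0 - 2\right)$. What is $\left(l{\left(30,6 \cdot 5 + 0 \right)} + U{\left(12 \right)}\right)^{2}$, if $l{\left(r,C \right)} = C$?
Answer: $142884$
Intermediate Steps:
$R = 16$ ($R = \left(-8 + 0\right) \left(-2\right) = \left(-8\right) \left(-2\right) = 16$)
$U{\left(I \right)} = I^{2} + 17 I$ ($U{\left(I \right)} = \left(I^{2} + 16 I\right) + I = I^{2} + 17 I$)
$\left(l{\left(30,6 \cdot 5 + 0 \right)} + U{\left(12 \right)}\right)^{2} = \left(\left(6 \cdot 5 + 0\right) + 12 \left(17 + 12\right)\right)^{2} = \left(\left(30 + 0\right) + 12 \cdot 29\right)^{2} = \left(30 + 348\right)^{2} = 378^{2} = 142884$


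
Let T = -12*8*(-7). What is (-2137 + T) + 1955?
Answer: 490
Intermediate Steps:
T = 672 (T = -96*(-7) = 672)
(-2137 + T) + 1955 = (-2137 + 672) + 1955 = -1465 + 1955 = 490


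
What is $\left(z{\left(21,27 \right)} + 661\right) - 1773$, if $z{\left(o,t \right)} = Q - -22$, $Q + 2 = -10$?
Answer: $-1102$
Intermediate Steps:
$Q = -12$ ($Q = -2 - 10 = -12$)
$z{\left(o,t \right)} = 10$ ($z{\left(o,t \right)} = -12 - -22 = -12 + 22 = 10$)
$\left(z{\left(21,27 \right)} + 661\right) - 1773 = \left(10 + 661\right) - 1773 = 671 - 1773 = -1102$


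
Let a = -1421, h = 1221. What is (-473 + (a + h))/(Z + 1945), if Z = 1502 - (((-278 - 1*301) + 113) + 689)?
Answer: -673/3224 ≈ -0.20875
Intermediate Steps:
Z = 1279 (Z = 1502 - (((-278 - 301) + 113) + 689) = 1502 - ((-579 + 113) + 689) = 1502 - (-466 + 689) = 1502 - 1*223 = 1502 - 223 = 1279)
(-473 + (a + h))/(Z + 1945) = (-473 + (-1421 + 1221))/(1279 + 1945) = (-473 - 200)/3224 = -673*1/3224 = -673/3224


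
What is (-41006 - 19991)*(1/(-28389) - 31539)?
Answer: 54614314909984/28389 ≈ 1.9238e+9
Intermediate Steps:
(-41006 - 19991)*(1/(-28389) - 31539) = -60997*(-1/28389 - 31539) = -60997*(-895360672/28389) = 54614314909984/28389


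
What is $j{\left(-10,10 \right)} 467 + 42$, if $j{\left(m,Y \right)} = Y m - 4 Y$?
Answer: $-65338$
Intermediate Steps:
$j{\left(m,Y \right)} = - 4 Y + Y m$
$j{\left(-10,10 \right)} 467 + 42 = 10 \left(-4 - 10\right) 467 + 42 = 10 \left(-14\right) 467 + 42 = \left(-140\right) 467 + 42 = -65380 + 42 = -65338$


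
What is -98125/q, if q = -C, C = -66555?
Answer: -19625/13311 ≈ -1.4743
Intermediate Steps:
q = 66555 (q = -1*(-66555) = 66555)
-98125/q = -98125/66555 = -98125*1/66555 = -19625/13311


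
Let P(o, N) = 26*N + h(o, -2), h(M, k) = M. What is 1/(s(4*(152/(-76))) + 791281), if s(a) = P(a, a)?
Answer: 1/791065 ≈ 1.2641e-6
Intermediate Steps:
P(o, N) = o + 26*N (P(o, N) = 26*N + o = o + 26*N)
s(a) = 27*a (s(a) = a + 26*a = 27*a)
1/(s(4*(152/(-76))) + 791281) = 1/(27*(4*(152/(-76))) + 791281) = 1/(27*(4*(152*(-1/76))) + 791281) = 1/(27*(4*(-2)) + 791281) = 1/(27*(-8) + 791281) = 1/(-216 + 791281) = 1/791065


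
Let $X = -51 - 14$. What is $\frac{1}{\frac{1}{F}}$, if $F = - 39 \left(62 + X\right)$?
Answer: $117$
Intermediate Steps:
$X = -65$ ($X = -51 - 14 = -65$)
$F = 117$ ($F = - 39 \left(62 - 65\right) = \left(-39\right) \left(-3\right) = 117$)
$\frac{1}{\frac{1}{F}} = \frac{1}{\frac{1}{117}} = 117$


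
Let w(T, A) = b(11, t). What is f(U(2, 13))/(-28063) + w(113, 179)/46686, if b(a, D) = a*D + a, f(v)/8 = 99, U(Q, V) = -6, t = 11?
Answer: -5545166/218358203 ≈ -0.025395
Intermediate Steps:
f(v) = 792 (f(v) = 8*99 = 792)
b(a, D) = a + D*a (b(a, D) = D*a + a = a + D*a)
w(T, A) = 132 (w(T, A) = 11*(1 + 11) = 11*12 = 132)
f(U(2, 13))/(-28063) + w(113, 179)/46686 = 792/(-28063) + 132/46686 = 792*(-1/28063) + 132*(1/46686) = -792/28063 + 22/7781 = -5545166/218358203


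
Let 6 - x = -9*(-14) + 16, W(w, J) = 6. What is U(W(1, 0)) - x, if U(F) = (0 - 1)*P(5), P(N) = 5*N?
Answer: 111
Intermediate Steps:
x = -136 (x = 6 - (-9*(-14) + 16) = 6 - (126 + 16) = 6 - 1*142 = 6 - 142 = -136)
U(F) = -25 (U(F) = (0 - 1)*(5*5) = -1*25 = -25)
U(W(1, 0)) - x = -25 - 1*(-136) = -25 + 136 = 111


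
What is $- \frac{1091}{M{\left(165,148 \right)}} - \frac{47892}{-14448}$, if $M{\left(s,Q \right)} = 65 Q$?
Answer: $\frac{2317491}{723905} \approx 3.2014$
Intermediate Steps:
$- \frac{1091}{M{\left(165,148 \right)}} - \frac{47892}{-14448} = - \frac{1091}{65 \cdot 148} - \frac{47892}{-14448} = - \frac{1091}{9620} - - \frac{3991}{1204} = \left(-1091\right) \frac{1}{9620} + \frac{3991}{1204} = - \frac{1091}{9620} + \frac{3991}{1204} = \frac{2317491}{723905}$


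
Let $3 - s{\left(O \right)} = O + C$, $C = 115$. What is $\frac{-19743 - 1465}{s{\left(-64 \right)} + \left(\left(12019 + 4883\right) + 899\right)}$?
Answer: $- \frac{21208}{17753} \approx -1.1946$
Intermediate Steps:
$s{\left(O \right)} = -112 - O$ ($s{\left(O \right)} = 3 - \left(O + 115\right) = 3 - \left(115 + O\right) = -112 - O$)
$\frac{-19743 - 1465}{s{\left(-64 \right)} + \left(\left(12019 + 4883\right) + 899\right)} = \frac{-19743 - 1465}{\left(-112 - -64\right) + \left(\left(12019 + 4883\right) + 899\right)} = \frac{-19743 - 1465}{\left(-112 + 64\right) + \left(16902 + 899\right)} = \frac{-19743 - 1465}{-48 + 17801} = - \frac{21208}{17753}$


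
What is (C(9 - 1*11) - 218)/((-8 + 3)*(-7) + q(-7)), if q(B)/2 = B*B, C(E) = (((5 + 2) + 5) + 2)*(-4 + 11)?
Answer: -120/133 ≈ -0.90226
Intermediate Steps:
C(E) = 98 (C(E) = ((7 + 5) + 2)*7 = (12 + 2)*7 = 14*7 = 98)
q(B) = 2*B² (q(B) = 2*(B*B) = 2*B²)
(C(9 - 1*11) - 218)/((-8 + 3)*(-7) + q(-7)) = (98 - 218)/((-8 + 3)*(-7) + 2*(-7)²) = -120/(-5*(-7) + 2*49) = -120/(35 + 98) = -120/133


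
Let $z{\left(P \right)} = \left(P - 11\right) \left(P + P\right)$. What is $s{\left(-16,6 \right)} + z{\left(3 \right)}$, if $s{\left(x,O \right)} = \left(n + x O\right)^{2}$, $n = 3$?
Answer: $8601$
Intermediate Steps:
$s{\left(x,O \right)} = \left(3 + O x\right)^{2}$ ($s{\left(x,O \right)} = \left(3 + x O\right)^{2} = \left(3 + O x\right)^{2}$)
$z{\left(P \right)} = 2 P \left(-11 + P\right)$ ($z{\left(P \right)} = \left(-11 + P\right) 2 P = 2 P \left(-11 + P\right)$)
$s{\left(-16,6 \right)} + z{\left(3 \right)} = \left(3 + 6 \left(-16\right)\right)^{2} + 2 \cdot 3 \left(-11 + 3\right) = \left(3 - 96\right)^{2} + 2 \cdot 3 \left(-8\right) = \left(-93\right)^{2} - 48 = 8649 - 48 = 8601$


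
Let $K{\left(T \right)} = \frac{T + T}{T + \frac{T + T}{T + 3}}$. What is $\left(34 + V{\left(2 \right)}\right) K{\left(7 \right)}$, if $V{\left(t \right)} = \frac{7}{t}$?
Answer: $\frac{125}{2} \approx 62.5$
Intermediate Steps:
$K{\left(T \right)} = \frac{2 T}{T + \frac{2 T}{3 + T}}$
$\left(34 + V{\left(2 \right)}\right) K{\left(7 \right)} = \left(34 + \frac{7}{2}\right) \frac{2 \left(3 + 7\right)}{5 + 7} = \left(34 + 7 \cdot \frac{1}{2}\right) 2 \cdot \frac{1}{12} \cdot 10 = \left(34 + \frac{7}{2}\right) 2 \cdot \frac{1}{12} \cdot 10 = \frac{75}{2} \cdot \frac{5}{3} = \frac{125}{2}$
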